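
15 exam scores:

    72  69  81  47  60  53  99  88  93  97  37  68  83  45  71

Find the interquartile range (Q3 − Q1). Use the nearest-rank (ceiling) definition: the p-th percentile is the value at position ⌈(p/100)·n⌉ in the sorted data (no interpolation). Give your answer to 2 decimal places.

Sorted: 37, 45, 47, 53, 60, 68, 69, 71, 72, 81, 83, 88, 93, 97, 99.
n = 15.
P25: rank ⌈25/100·15⌉ = 4 → 53.
P75: rank ⌈75/100·15⌉ = 12 → 88.
Difference: 88 − 53 = 35.

35.00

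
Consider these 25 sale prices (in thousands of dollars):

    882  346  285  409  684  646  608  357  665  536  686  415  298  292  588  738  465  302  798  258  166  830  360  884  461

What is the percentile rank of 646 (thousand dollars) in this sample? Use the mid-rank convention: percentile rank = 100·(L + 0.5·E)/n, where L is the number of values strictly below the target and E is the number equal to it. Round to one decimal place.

Sorted: 166, 258, 285, 292, 298, 302, 346, 357, 360, 409, 415, 461, 465, 536, 588, 608, 646, 665, 684, 686, 738, 798, 830, 882, 884.
Count below 646: L = 16; count equal: E = 1; n = 25.
Percentile rank = 100·(16 + 0.5·1)/25 = 100·16.5/25 = 66.

66.0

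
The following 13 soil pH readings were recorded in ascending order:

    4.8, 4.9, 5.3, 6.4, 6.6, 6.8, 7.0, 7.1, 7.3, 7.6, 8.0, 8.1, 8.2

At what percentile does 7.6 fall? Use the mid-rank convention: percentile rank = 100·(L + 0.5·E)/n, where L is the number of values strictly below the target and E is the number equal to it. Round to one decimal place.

73.1

Count below 7.6: L = 9; count equal: E = 1; n = 13.
Percentile rank = 100·(9 + 0.5·1)/13 = 100·9.5/13 = 73.08.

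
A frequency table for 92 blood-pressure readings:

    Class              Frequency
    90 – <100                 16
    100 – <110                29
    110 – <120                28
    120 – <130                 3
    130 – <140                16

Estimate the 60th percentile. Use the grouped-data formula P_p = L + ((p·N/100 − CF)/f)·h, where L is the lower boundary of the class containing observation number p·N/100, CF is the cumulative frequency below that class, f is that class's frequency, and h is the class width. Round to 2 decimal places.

113.64

N = 92; target position k = 60/100 · 92 = 55.2.
Cumulative frequencies: 16, 45, 73, 76, 92.
Observation 55.2 falls in the class 110 – <120.
L = 110, CF = 45, f = 28, h = 10.
P60 = 110 + ((55.2 − 45)/28)·10 = 110 + 3.64286 = 113.643.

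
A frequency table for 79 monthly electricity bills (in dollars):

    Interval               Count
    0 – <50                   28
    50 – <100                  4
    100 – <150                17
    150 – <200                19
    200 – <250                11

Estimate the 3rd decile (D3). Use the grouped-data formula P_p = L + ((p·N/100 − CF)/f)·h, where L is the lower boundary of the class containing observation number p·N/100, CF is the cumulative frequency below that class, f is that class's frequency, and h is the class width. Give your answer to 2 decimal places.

N = 79; target position k = 30/100 · 79 = 23.7.
Cumulative frequencies: 28, 32, 49, 68, 79.
Observation 23.7 falls in the class 0 – <50.
L = 0, CF = 0, f = 28, h = 50.
P30 = 0 + ((23.7 − 0)/28)·50 = 0 + 42.3214 = 42.3214.

42.32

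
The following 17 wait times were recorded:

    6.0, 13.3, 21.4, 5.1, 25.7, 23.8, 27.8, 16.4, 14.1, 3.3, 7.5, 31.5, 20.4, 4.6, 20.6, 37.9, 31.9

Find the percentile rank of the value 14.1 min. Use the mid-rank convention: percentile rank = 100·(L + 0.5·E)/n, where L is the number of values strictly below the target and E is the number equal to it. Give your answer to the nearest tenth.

Sorted: 3.3, 4.6, 5.1, 6.0, 7.5, 13.3, 14.1, 16.4, 20.4, 20.6, 21.4, 23.8, 25.7, 27.8, 31.5, 31.9, 37.9.
Count below 14.1: L = 6; count equal: E = 1; n = 17.
Percentile rank = 100·(6 + 0.5·1)/17 = 100·6.5/17 = 38.24.

38.2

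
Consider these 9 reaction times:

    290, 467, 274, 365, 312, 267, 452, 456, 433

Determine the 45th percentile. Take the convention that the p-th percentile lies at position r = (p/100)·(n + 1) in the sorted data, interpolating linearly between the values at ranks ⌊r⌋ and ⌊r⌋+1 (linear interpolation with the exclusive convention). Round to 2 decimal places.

338.50

Sorted: 267, 274, 290, 312, 365, 433, 452, 456, 467.
n = 9.
r = (45/100)·(9 + 1) = 4.5.
Rank 4 is 312 and rank 5 is 365.
Interpolate: 312 + 0.5·(365 − 312) = 312 + 0.5·53 = 338.5.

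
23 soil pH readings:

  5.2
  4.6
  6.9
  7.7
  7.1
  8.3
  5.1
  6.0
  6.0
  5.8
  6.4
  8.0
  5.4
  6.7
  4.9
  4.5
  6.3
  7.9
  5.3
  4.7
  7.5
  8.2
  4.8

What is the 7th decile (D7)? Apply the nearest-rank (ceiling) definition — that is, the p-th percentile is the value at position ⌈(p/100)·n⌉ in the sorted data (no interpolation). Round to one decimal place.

Sorted: 4.5, 4.6, 4.7, 4.8, 4.9, 5.1, 5.2, 5.3, 5.4, 5.8, 6.0, 6.0, 6.3, 6.4, 6.7, 6.9, 7.1, 7.5, 7.7, 7.9, 8.0, 8.2, 8.3.
n = 23.
Position = ⌈70/100 · 23⌉ = ⌈16.1⌉ = 17.
The value at rank 17 is 7.1.

7.1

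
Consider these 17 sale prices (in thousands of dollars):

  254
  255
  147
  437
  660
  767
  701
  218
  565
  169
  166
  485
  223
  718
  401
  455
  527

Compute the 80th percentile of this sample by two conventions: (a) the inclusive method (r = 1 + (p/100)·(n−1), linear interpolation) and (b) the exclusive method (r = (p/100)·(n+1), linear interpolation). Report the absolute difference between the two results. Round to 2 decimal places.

Sorted: 147, 166, 169, 218, 223, 254, 255, 401, 437, 455, 485, 527, 565, 660, 701, 718, 767.
n = 17.
(a) r = 13.8; between ranks 13 (565) and 14 (660): 641.
(b) r = 14.4; between ranks 14 (660) and 15 (701): 676.4.
|641 − 676.4| = 35.4.

35.40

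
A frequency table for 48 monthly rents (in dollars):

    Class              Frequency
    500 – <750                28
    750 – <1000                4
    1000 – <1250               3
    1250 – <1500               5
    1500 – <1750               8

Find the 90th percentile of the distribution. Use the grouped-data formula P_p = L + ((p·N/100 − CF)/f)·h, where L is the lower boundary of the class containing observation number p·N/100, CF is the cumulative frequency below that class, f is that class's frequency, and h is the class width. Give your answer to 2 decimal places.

1600.00

N = 48; target position k = 90/100 · 48 = 43.2.
Cumulative frequencies: 28, 32, 35, 40, 48.
Observation 43.2 falls in the class 1500 – <1750.
L = 1500, CF = 40, f = 8, h = 250.
P90 = 1500 + ((43.2 − 40)/8)·250 = 1500 + 100 = 1600.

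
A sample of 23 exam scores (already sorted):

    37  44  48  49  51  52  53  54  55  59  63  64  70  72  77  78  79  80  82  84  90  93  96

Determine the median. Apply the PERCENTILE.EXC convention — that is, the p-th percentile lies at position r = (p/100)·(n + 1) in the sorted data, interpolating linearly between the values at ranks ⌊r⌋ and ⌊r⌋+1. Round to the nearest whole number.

64

n = 23.
r = (50/100)·(23 + 1) = 12.
r is an integer, so P50 is the value at rank 12: 64.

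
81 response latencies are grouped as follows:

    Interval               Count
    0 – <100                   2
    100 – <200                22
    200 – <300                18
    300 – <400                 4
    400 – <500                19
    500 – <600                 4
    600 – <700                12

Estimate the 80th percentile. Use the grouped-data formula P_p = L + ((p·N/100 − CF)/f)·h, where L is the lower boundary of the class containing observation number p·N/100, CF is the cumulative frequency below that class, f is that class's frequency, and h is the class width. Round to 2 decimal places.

N = 81; target position k = 80/100 · 81 = 64.8.
Cumulative frequencies: 2, 24, 42, 46, 65, 69, 81.
Observation 64.8 falls in the class 400 – <500.
L = 400, CF = 46, f = 19, h = 100.
P80 = 400 + ((64.8 − 46)/19)·100 = 400 + 98.9474 = 498.947.

498.95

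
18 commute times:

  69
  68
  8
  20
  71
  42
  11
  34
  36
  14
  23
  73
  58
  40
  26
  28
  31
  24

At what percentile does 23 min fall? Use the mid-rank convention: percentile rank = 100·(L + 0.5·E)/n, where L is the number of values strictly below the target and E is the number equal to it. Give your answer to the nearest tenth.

25.0

Sorted: 8, 11, 14, 20, 23, 24, 26, 28, 31, 34, 36, 40, 42, 58, 68, 69, 71, 73.
Count below 23: L = 4; count equal: E = 1; n = 18.
Percentile rank = 100·(4 + 0.5·1)/18 = 100·4.5/18 = 25.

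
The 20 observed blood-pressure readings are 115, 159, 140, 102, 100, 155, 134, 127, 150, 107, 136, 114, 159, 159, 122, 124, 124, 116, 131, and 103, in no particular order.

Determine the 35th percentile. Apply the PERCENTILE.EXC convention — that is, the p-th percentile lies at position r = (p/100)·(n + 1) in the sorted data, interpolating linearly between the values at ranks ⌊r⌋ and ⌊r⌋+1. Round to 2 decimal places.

Sorted: 100, 102, 103, 107, 114, 115, 116, 122, 124, 124, 127, 131, 134, 136, 140, 150, 155, 159, 159, 159.
n = 20.
r = (35/100)·(20 + 1) = 7.35.
Rank 7 is 116 and rank 8 is 122.
Interpolate: 116 + 0.35·(122 − 116) = 116 + 0.35·6 = 118.1.

118.10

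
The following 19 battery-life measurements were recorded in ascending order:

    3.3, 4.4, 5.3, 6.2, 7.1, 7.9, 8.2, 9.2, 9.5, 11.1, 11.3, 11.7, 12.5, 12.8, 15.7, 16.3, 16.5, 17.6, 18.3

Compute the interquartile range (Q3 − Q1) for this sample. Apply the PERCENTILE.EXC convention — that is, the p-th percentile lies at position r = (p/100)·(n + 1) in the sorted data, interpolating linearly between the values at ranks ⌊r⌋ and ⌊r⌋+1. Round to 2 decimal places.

n = 19.
P25: r = 5 (integer) → 7.1.
P75: r = 15 (integer) → 15.7.
Difference: 15.7 − 7.1 = 8.6.

8.60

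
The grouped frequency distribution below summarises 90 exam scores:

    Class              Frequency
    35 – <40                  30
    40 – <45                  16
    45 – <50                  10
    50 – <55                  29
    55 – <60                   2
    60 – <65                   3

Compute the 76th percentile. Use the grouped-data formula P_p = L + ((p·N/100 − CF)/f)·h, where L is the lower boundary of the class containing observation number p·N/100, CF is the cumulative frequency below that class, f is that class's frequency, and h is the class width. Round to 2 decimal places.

52.14

N = 90; target position k = 76/100 · 90 = 68.4.
Cumulative frequencies: 30, 46, 56, 85, 87, 90.
Observation 68.4 falls in the class 50 – <55.
L = 50, CF = 56, f = 29, h = 5.
P76 = 50 + ((68.4 − 56)/29)·5 = 50 + 2.13793 = 52.1379.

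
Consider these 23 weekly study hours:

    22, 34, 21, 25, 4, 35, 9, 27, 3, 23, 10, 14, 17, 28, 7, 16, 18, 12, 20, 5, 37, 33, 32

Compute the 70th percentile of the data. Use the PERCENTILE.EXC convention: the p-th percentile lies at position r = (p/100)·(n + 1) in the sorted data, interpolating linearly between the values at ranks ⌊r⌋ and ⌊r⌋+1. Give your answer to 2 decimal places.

Sorted: 3, 4, 5, 7, 9, 10, 12, 14, 16, 17, 18, 20, 21, 22, 23, 25, 27, 28, 32, 33, 34, 35, 37.
n = 23.
r = (70/100)·(23 + 1) = 16.8.
Rank 16 is 25 and rank 17 is 27.
Interpolate: 25 + 0.8·(27 − 25) = 25 + 0.8·2 = 26.6.

26.60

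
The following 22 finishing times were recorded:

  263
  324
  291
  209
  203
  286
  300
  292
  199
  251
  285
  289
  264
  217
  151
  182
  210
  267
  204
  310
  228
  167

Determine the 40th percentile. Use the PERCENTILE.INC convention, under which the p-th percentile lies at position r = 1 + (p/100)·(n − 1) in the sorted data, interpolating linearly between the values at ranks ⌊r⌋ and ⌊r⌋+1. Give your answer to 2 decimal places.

221.40

Sorted: 151, 167, 182, 199, 203, 204, 209, 210, 217, 228, 251, 263, 264, 267, 285, 286, 289, 291, 292, 300, 310, 324.
n = 22.
r = 1 + (40/100)·(22 − 1) = 1 + 8.4 = 9.4.
Rank 9 is 217 and rank 10 is 228.
Interpolate: 217 + 0.4·(228 − 217) = 217 + 0.4·11 = 221.4.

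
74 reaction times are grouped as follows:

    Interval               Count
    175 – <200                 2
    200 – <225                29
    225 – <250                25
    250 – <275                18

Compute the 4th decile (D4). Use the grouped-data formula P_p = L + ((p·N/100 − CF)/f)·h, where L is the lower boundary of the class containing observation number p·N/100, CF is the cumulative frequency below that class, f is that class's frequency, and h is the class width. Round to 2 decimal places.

223.79

N = 74; target position k = 40/100 · 74 = 29.6.
Cumulative frequencies: 2, 31, 56, 74.
Observation 29.6 falls in the class 200 – <225.
L = 200, CF = 2, f = 29, h = 25.
P40 = 200 + ((29.6 − 2)/29)·25 = 200 + 23.7931 = 223.793.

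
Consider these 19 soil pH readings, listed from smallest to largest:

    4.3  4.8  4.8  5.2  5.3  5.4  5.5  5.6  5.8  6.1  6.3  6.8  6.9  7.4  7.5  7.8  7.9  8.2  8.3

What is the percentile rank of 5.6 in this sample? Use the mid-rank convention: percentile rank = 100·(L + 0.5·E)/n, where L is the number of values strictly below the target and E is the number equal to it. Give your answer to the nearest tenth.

Count below 5.6: L = 7; count equal: E = 1; n = 19.
Percentile rank = 100·(7 + 0.5·1)/19 = 100·7.5/19 = 39.47.

39.5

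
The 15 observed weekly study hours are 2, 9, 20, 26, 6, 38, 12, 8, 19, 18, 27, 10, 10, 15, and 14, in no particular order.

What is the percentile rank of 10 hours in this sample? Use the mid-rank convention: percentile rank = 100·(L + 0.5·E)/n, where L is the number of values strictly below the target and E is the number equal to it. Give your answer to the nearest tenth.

Sorted: 2, 6, 8, 9, 10, 10, 12, 14, 15, 18, 19, 20, 26, 27, 38.
Count below 10: L = 4; count equal: E = 2; n = 15.
Percentile rank = 100·(4 + 0.5·2)/15 = 100·5/15 = 33.33.

33.3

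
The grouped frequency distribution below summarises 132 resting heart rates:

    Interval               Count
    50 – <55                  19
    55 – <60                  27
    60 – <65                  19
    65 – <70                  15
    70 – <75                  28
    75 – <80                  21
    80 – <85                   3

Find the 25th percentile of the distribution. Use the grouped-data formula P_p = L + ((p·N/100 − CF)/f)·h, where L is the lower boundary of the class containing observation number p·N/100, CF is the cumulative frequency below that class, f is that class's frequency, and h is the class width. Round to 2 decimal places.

N = 132; target position k = 25/100 · 132 = 33.
Cumulative frequencies: 19, 46, 65, 80, 108, 129, 132.
Observation 33 falls in the class 55 – <60.
L = 55, CF = 19, f = 27, h = 5.
P25 = 55 + ((33 − 19)/27)·5 = 55 + 2.59259 = 57.5926.

57.59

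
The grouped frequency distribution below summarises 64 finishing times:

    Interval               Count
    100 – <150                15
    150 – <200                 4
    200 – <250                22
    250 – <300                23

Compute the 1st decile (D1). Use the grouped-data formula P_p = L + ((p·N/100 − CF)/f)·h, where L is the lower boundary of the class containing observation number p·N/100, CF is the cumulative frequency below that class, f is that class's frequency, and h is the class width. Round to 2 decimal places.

N = 64; target position k = 10/100 · 64 = 6.4.
Cumulative frequencies: 15, 19, 41, 64.
Observation 6.4 falls in the class 100 – <150.
L = 100, CF = 0, f = 15, h = 50.
P10 = 100 + ((6.4 − 0)/15)·50 = 100 + 21.3333 = 121.333.

121.33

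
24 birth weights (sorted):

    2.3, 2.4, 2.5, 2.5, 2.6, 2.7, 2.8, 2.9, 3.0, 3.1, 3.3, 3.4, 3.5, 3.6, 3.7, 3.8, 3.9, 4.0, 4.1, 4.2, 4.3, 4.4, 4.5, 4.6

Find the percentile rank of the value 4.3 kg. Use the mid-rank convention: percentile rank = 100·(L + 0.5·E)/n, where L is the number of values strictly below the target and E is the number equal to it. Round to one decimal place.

Count below 4.3: L = 20; count equal: E = 1; n = 24.
Percentile rank = 100·(20 + 0.5·1)/24 = 100·20.5/24 = 85.42.

85.4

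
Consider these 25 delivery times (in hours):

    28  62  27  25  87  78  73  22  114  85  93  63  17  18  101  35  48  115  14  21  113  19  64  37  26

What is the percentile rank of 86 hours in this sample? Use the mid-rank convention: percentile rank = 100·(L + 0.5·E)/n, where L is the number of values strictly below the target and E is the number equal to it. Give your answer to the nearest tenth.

76.0

Sorted: 14, 17, 18, 19, 21, 22, 25, 26, 27, 28, 35, 37, 48, 62, 63, 64, 73, 78, 85, 87, 93, 101, 113, 114, 115.
Count below 86: L = 19; count equal: E = 0; n = 25.
Percentile rank = 100·(19 + 0.5·0)/25 = 100·19/25 = 76.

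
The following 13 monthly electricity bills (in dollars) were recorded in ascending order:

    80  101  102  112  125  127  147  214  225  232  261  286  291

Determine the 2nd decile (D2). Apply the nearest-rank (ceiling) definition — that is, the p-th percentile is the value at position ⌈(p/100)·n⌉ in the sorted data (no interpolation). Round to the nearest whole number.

n = 13.
Position = ⌈20/100 · 13⌉ = ⌈2.6⌉ = 3.
The value at rank 3 is 102.

102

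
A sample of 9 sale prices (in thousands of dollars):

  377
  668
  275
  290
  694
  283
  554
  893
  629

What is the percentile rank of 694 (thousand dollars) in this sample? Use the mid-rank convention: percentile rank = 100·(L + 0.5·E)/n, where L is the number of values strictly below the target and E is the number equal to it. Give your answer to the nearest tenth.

83.3

Sorted: 275, 283, 290, 377, 554, 629, 668, 694, 893.
Count below 694: L = 7; count equal: E = 1; n = 9.
Percentile rank = 100·(7 + 0.5·1)/9 = 100·7.5/9 = 83.33.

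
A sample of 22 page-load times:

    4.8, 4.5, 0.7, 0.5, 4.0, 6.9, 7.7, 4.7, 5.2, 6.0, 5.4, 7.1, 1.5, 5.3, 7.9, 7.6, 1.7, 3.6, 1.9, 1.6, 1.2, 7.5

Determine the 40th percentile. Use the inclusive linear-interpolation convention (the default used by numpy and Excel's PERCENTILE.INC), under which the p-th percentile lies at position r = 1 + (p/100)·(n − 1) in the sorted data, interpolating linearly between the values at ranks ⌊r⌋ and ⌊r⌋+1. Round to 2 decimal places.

Sorted: 0.5, 0.7, 1.2, 1.5, 1.6, 1.7, 1.9, 3.6, 4.0, 4.5, 4.7, 4.8, 5.2, 5.3, 5.4, 6.0, 6.9, 7.1, 7.5, 7.6, 7.7, 7.9.
n = 22.
r = 1 + (40/100)·(22 − 1) = 1 + 8.4 = 9.4.
Rank 9 is 4.0 and rank 10 is 4.5.
Interpolate: 4.0 + 0.4·(4.5 − 4.0) = 4.0 + 0.4·0.5 = 4.2.

4.20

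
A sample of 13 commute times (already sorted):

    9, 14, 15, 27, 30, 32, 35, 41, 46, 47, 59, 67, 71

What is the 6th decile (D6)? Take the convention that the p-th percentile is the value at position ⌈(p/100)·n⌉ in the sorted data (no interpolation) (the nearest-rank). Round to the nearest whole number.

n = 13.
Position = ⌈60/100 · 13⌉ = ⌈7.8⌉ = 8.
The value at rank 8 is 41.

41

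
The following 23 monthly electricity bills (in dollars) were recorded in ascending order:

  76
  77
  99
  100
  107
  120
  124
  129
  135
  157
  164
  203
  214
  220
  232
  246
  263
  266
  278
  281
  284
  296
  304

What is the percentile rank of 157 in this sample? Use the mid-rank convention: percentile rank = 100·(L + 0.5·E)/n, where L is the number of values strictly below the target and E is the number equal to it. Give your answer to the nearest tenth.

41.3

Count below 157: L = 9; count equal: E = 1; n = 23.
Percentile rank = 100·(9 + 0.5·1)/23 = 100·9.5/23 = 41.3.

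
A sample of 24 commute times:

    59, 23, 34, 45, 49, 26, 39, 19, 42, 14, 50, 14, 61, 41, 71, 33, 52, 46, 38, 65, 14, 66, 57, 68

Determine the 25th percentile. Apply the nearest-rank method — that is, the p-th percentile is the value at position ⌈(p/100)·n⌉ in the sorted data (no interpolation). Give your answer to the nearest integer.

26

Sorted: 14, 14, 14, 19, 23, 26, 33, 34, 38, 39, 41, 42, 45, 46, 49, 50, 52, 57, 59, 61, 65, 66, 68, 71.
n = 24.
Position = ⌈25/100 · 24⌉ = ⌈6⌉ = 6.
The value at rank 6 is 26.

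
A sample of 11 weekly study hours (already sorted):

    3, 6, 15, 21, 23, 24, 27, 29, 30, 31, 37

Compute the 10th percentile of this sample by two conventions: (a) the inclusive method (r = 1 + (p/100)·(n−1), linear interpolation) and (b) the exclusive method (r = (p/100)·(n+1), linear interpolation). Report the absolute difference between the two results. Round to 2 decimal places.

2.40

n = 11.
(a) r = 2 → value at rank 2 = 6.
(b) r = 1.2; between ranks 1 (3) and 2 (6): 3.6.
|6 − 3.6| = 2.4.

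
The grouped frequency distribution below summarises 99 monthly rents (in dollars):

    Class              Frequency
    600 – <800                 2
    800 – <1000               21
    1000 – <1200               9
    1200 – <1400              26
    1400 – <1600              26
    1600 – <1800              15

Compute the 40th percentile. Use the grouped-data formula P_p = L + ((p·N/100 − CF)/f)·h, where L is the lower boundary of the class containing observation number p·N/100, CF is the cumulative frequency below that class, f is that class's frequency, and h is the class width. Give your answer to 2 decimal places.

N = 99; target position k = 40/100 · 99 = 39.6.
Cumulative frequencies: 2, 23, 32, 58, 84, 99.
Observation 39.6 falls in the class 1200 – <1400.
L = 1200, CF = 32, f = 26, h = 200.
P40 = 1200 + ((39.6 − 32)/26)·200 = 1200 + 58.4615 = 1258.46.

1258.46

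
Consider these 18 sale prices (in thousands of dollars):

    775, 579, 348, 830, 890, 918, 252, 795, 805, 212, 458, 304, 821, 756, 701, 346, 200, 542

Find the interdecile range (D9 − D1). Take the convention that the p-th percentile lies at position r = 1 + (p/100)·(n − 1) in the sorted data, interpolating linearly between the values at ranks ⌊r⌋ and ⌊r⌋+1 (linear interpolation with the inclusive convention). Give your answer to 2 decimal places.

608.00

Sorted: 200, 212, 252, 304, 346, 348, 458, 542, 579, 701, 756, 775, 795, 805, 821, 830, 890, 918.
n = 18.
P10: r = 2.7; ranks 2–3 are 212, 252; interpolating gives 240.
P90: r = 16.3; ranks 16–17 are 830, 890; interpolating gives 848.
Difference: 848 − 240 = 608.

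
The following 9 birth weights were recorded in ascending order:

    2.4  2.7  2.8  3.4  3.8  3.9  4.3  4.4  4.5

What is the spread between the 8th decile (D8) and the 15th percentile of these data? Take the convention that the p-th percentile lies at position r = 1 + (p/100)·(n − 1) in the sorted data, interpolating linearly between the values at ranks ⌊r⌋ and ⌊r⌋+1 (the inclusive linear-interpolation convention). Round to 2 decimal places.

n = 9.
P15: r = 2.2; ranks 2–3 are 2.7, 2.8; interpolating gives 2.72.
P80: r = 7.4; ranks 7–8 are 4.3, 4.4; interpolating gives 4.34.
Difference: 4.34 − 2.72 = 1.62.

1.62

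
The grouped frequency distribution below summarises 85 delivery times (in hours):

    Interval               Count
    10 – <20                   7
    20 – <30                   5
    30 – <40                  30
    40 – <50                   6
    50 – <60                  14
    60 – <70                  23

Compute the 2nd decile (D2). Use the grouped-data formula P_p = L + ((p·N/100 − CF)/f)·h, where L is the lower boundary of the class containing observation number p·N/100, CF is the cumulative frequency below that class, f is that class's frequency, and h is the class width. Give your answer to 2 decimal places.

31.67

N = 85; target position k = 20/100 · 85 = 17.
Cumulative frequencies: 7, 12, 42, 48, 62, 85.
Observation 17 falls in the class 30 – <40.
L = 30, CF = 12, f = 30, h = 10.
P20 = 30 + ((17 − 12)/30)·10 = 30 + 1.66667 = 31.6667.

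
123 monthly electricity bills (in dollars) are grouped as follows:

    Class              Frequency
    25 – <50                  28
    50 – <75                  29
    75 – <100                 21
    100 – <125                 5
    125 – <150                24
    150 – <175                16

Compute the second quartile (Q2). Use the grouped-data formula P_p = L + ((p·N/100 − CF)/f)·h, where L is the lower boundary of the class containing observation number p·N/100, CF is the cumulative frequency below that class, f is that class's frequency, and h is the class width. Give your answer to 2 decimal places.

N = 123; target position k = 50/100 · 123 = 61.5.
Cumulative frequencies: 28, 57, 78, 83, 107, 123.
Observation 61.5 falls in the class 75 – <100.
L = 75, CF = 57, f = 21, h = 25.
P50 = 75 + ((61.5 − 57)/21)·25 = 75 + 5.35714 = 80.3571.

80.36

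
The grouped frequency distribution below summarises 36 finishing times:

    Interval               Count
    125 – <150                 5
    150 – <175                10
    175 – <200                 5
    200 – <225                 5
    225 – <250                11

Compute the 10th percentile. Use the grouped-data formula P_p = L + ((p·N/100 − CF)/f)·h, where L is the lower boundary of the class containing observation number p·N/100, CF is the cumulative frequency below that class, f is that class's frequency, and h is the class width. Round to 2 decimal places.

N = 36; target position k = 10/100 · 36 = 3.6.
Cumulative frequencies: 5, 15, 20, 25, 36.
Observation 3.6 falls in the class 125 – <150.
L = 125, CF = 0, f = 5, h = 25.
P10 = 125 + ((3.6 − 0)/5)·25 = 125 + 18 = 143.

143.00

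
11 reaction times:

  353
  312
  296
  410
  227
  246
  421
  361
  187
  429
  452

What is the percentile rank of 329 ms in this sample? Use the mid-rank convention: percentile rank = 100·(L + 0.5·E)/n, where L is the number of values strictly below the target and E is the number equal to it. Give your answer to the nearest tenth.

45.5

Sorted: 187, 227, 246, 296, 312, 353, 361, 410, 421, 429, 452.
Count below 329: L = 5; count equal: E = 0; n = 11.
Percentile rank = 100·(5 + 0.5·0)/11 = 100·5/11 = 45.45.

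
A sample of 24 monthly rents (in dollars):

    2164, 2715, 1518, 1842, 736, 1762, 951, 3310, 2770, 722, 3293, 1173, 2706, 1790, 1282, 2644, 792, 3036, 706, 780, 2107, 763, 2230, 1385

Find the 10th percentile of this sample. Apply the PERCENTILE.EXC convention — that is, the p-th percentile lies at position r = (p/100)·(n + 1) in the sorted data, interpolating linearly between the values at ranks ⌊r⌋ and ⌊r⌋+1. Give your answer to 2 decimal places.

729.00

Sorted: 706, 722, 736, 763, 780, 792, 951, 1173, 1282, 1385, 1518, 1762, 1790, 1842, 2107, 2164, 2230, 2644, 2706, 2715, 2770, 3036, 3293, 3310.
n = 24.
r = (10/100)·(24 + 1) = 2.5.
Rank 2 is 722 and rank 3 is 736.
Interpolate: 722 + 0.5·(736 − 722) = 722 + 0.5·14 = 729.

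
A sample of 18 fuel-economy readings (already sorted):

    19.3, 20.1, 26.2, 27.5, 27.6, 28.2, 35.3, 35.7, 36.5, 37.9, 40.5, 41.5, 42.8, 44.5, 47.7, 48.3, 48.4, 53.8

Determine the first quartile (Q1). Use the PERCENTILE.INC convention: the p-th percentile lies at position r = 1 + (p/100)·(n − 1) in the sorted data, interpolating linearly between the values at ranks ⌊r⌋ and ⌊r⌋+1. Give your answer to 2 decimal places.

n = 18.
r = 1 + (25/100)·(18 − 1) = 1 + 4.25 = 5.25.
Rank 5 is 27.6 and rank 6 is 28.2.
Interpolate: 27.6 + 0.25·(28.2 − 27.6) = 27.6 + 0.25·0.6 = 27.75.

27.75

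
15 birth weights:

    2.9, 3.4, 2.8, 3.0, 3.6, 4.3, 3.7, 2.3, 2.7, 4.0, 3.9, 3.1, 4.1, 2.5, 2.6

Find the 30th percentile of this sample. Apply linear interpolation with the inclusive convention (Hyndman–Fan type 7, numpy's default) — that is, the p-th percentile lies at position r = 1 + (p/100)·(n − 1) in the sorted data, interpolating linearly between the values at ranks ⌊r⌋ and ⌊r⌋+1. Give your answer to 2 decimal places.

2.82

Sorted: 2.3, 2.5, 2.6, 2.7, 2.8, 2.9, 3.0, 3.1, 3.4, 3.6, 3.7, 3.9, 4.0, 4.1, 4.3.
n = 15.
r = 1 + (30/100)·(15 − 1) = 1 + 4.2 = 5.2.
Rank 5 is 2.8 and rank 6 is 2.9.
Interpolate: 2.8 + 0.2·(2.9 − 2.8) = 2.8 + 0.2·0.1 = 2.82.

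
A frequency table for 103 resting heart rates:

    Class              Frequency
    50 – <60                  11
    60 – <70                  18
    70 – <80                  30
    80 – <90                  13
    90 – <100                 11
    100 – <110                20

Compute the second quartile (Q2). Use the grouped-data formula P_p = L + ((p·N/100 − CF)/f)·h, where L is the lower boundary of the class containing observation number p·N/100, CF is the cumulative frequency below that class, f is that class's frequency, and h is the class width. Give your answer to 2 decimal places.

N = 103; target position k = 50/100 · 103 = 51.5.
Cumulative frequencies: 11, 29, 59, 72, 83, 103.
Observation 51.5 falls in the class 70 – <80.
L = 70, CF = 29, f = 30, h = 10.
P50 = 70 + ((51.5 − 29)/30)·10 = 70 + 7.5 = 77.5.

77.50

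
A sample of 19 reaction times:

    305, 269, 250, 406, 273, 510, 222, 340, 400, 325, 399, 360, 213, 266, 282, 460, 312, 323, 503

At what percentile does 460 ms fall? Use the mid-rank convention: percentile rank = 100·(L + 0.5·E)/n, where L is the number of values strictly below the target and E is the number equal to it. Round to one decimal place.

Sorted: 213, 222, 250, 266, 269, 273, 282, 305, 312, 323, 325, 340, 360, 399, 400, 406, 460, 503, 510.
Count below 460: L = 16; count equal: E = 1; n = 19.
Percentile rank = 100·(16 + 0.5·1)/19 = 100·16.5/19 = 86.84.

86.8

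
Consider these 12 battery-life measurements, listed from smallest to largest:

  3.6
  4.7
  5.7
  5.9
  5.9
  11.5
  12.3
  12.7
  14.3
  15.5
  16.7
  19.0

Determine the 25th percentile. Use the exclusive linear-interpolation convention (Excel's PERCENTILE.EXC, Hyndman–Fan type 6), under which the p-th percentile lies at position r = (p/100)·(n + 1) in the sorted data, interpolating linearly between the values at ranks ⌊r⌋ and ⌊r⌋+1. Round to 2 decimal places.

5.75

n = 12.
r = (25/100)·(12 + 1) = 3.25.
Rank 3 is 5.7 and rank 4 is 5.9.
Interpolate: 5.7 + 0.25·(5.9 − 5.7) = 5.7 + 0.25·0.2 = 5.75.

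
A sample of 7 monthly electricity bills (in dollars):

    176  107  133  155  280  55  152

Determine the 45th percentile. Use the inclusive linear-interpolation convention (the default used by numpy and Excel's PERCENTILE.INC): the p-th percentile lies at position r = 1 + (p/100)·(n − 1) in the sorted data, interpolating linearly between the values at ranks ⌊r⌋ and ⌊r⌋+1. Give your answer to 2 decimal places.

Sorted: 55, 107, 133, 152, 155, 176, 280.
n = 7.
r = 1 + (45/100)·(7 − 1) = 1 + 2.7 = 3.7.
Rank 3 is 133 and rank 4 is 152.
Interpolate: 133 + 0.7·(152 − 133) = 133 + 0.7·19 = 146.3.

146.30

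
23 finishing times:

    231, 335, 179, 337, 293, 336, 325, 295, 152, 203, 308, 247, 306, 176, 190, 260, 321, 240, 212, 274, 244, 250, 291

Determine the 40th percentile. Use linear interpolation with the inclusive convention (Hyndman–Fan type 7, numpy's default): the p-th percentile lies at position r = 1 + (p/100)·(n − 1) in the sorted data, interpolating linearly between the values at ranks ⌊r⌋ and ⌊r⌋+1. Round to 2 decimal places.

Sorted: 152, 176, 179, 190, 203, 212, 231, 240, 244, 247, 250, 260, 274, 291, 293, 295, 306, 308, 321, 325, 335, 336, 337.
n = 23.
r = 1 + (40/100)·(23 − 1) = 1 + 8.8 = 9.8.
Rank 9 is 244 and rank 10 is 247.
Interpolate: 244 + 0.8·(247 − 244) = 244 + 0.8·3 = 246.4.

246.40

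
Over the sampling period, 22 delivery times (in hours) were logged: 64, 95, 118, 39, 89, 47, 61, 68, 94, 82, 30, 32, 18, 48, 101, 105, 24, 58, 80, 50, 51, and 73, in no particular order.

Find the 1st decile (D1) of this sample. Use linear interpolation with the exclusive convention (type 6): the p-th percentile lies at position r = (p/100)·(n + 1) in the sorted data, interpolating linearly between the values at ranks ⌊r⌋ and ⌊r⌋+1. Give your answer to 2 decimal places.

25.80

Sorted: 18, 24, 30, 32, 39, 47, 48, 50, 51, 58, 61, 64, 68, 73, 80, 82, 89, 94, 95, 101, 105, 118.
n = 22.
r = (10/100)·(22 + 1) = 2.3.
Rank 2 is 24 and rank 3 is 30.
Interpolate: 24 + 0.3·(30 − 24) = 24 + 0.3·6 = 25.8.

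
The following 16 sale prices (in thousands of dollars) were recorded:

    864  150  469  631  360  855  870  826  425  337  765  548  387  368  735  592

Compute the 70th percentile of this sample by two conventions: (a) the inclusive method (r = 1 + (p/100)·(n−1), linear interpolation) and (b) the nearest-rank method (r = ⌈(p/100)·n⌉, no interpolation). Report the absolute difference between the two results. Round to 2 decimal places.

Sorted: 150, 337, 360, 368, 387, 425, 469, 548, 592, 631, 735, 765, 826, 855, 864, 870.
n = 16.
(a) r = 11.5; between ranks 11 (735) and 12 (765): 750.
(b) the nearest-rank method: rank 12 → 765.
|750 − 765| = 15.

15.00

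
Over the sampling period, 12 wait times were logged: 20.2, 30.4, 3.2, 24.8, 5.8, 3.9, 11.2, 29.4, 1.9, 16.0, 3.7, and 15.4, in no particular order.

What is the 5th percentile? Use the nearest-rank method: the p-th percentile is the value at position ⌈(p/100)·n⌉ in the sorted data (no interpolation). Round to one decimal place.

Sorted: 1.9, 3.2, 3.7, 3.9, 5.8, 11.2, 15.4, 16.0, 20.2, 24.8, 29.4, 30.4.
n = 12.
Position = ⌈5/100 · 12⌉ = ⌈0.6⌉ = 1.
The value at rank 1 is 1.9.

1.9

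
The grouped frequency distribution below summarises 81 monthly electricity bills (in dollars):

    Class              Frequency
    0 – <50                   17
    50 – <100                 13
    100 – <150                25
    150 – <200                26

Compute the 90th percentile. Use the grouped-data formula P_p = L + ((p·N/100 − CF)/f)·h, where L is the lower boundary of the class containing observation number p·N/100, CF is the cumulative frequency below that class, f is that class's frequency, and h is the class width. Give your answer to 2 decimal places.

184.42

N = 81; target position k = 90/100 · 81 = 72.9.
Cumulative frequencies: 17, 30, 55, 81.
Observation 72.9 falls in the class 150 – <200.
L = 150, CF = 55, f = 26, h = 50.
P90 = 150 + ((72.9 − 55)/26)·50 = 150 + 34.4231 = 184.423.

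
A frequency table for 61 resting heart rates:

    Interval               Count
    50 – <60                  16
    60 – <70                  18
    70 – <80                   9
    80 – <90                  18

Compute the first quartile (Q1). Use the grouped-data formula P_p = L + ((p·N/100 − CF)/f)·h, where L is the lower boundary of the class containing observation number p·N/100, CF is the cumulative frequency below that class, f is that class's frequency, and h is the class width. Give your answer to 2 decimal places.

N = 61; target position k = 25/100 · 61 = 15.25.
Cumulative frequencies: 16, 34, 43, 61.
Observation 15.25 falls in the class 50 – <60.
L = 50, CF = 0, f = 16, h = 10.
P25 = 50 + ((15.25 − 0)/16)·10 = 50 + 9.53125 = 59.5312.

59.53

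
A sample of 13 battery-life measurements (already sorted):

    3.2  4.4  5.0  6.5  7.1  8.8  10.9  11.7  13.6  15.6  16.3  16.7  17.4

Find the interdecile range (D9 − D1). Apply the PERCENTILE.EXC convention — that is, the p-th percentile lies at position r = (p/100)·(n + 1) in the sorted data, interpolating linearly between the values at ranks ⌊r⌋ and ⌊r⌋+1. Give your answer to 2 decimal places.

13.44

n = 13.
P10: r = 1.4; ranks 1–2 are 3.2, 4.4; interpolating gives 3.68.
P90: r = 12.6; ranks 12–13 are 16.7, 17.4; interpolating gives 17.12.
Difference: 17.12 − 3.68 = 13.44.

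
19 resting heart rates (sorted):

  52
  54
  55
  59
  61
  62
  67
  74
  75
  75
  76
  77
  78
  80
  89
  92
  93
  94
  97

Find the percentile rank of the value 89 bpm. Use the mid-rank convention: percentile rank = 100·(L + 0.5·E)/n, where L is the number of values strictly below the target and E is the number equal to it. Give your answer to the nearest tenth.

Count below 89: L = 14; count equal: E = 1; n = 19.
Percentile rank = 100·(14 + 0.5·1)/19 = 100·14.5/19 = 76.32.

76.3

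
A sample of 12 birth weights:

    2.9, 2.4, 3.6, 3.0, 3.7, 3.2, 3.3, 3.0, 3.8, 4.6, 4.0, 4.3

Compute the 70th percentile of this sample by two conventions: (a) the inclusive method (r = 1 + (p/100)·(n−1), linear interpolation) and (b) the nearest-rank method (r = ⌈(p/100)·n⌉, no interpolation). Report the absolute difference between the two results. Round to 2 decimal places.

0.03

Sorted: 2.4, 2.9, 3.0, 3.0, 3.2, 3.3, 3.6, 3.7, 3.8, 4.0, 4.3, 4.6.
n = 12.
(a) r = 8.7; between ranks 8 (3.7) and 9 (3.8): 3.77.
(b) the nearest-rank method: rank 9 → 3.8.
|3.77 − 3.8| = 0.03.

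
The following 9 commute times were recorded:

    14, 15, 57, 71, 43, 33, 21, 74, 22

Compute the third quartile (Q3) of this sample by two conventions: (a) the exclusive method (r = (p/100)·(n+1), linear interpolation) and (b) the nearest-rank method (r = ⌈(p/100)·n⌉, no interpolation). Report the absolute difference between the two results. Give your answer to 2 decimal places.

Sorted: 14, 15, 21, 22, 33, 43, 57, 71, 74.
n = 9.
(a) r = 7.5; between ranks 7 (57) and 8 (71): 64.
(b) the nearest-rank method: rank 7 → 57.
|64 − 57| = 7.

7.00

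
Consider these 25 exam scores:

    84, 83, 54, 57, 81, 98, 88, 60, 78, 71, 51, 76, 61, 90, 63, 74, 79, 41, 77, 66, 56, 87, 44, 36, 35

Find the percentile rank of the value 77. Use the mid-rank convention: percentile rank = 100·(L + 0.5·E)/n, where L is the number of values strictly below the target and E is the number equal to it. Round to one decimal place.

Sorted: 35, 36, 41, 44, 51, 54, 56, 57, 60, 61, 63, 66, 71, 74, 76, 77, 78, 79, 81, 83, 84, 87, 88, 90, 98.
Count below 77: L = 15; count equal: E = 1; n = 25.
Percentile rank = 100·(15 + 0.5·1)/25 = 100·15.5/25 = 62.

62.0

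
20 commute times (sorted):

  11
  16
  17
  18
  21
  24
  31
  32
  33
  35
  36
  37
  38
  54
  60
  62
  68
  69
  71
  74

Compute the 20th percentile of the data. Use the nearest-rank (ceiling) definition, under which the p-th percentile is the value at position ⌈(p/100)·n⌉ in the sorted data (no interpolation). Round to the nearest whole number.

18

n = 20.
Position = ⌈20/100 · 20⌉ = ⌈4⌉ = 4.
The value at rank 4 is 18.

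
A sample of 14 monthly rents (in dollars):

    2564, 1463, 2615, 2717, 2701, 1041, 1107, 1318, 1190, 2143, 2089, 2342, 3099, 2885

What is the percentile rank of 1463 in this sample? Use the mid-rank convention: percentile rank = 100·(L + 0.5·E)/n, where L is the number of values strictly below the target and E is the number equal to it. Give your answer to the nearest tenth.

32.1

Sorted: 1041, 1107, 1190, 1318, 1463, 2089, 2143, 2342, 2564, 2615, 2701, 2717, 2885, 3099.
Count below 1463: L = 4; count equal: E = 1; n = 14.
Percentile rank = 100·(4 + 0.5·1)/14 = 100·4.5/14 = 32.14.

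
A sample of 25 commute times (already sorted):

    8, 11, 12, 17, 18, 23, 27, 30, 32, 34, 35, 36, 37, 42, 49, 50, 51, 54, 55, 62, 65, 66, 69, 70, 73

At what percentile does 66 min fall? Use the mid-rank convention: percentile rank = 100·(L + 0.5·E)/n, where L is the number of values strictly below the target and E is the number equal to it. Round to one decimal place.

86.0

Count below 66: L = 21; count equal: E = 1; n = 25.
Percentile rank = 100·(21 + 0.5·1)/25 = 100·21.5/25 = 86.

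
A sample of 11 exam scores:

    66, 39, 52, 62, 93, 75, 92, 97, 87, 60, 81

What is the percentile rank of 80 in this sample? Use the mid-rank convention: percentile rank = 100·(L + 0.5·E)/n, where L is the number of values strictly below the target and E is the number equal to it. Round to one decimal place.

Sorted: 39, 52, 60, 62, 66, 75, 81, 87, 92, 93, 97.
Count below 80: L = 6; count equal: E = 0; n = 11.
Percentile rank = 100·(6 + 0.5·0)/11 = 100·6/11 = 54.55.

54.5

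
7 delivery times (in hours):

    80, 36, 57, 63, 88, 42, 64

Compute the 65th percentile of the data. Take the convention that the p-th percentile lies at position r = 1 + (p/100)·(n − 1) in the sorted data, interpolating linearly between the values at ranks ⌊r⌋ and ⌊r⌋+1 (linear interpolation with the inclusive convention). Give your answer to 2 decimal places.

63.90

Sorted: 36, 42, 57, 63, 64, 80, 88.
n = 7.
r = 1 + (65/100)·(7 − 1) = 1 + 3.9 = 4.9.
Rank 4 is 63 and rank 5 is 64.
Interpolate: 63 + 0.9·(64 − 63) = 63 + 0.9·1 = 63.9.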